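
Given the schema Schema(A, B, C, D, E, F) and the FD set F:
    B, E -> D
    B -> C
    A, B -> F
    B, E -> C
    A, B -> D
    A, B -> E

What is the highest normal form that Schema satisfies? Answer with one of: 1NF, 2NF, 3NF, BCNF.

1NF

Candidate key: {A, B}. Prime attributes: {A, B}.
For B, E -> D we have {B, E}⁺ = {B, C, D, E}; {B, E} is not a superkey, so BCNF fails.
Because {D} is non-prime and the left side of B, E -> D is not a superkey, the relation is not in 3NF.
{B} is a proper subset of the key {A, B}, and {B}⁺ contains the non-prime attribute {C} — a partial dependency, so 2NF is violated.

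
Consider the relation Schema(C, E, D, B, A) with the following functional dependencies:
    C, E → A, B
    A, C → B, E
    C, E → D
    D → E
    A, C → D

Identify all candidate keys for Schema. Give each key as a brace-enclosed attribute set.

No FD produces {C}, so it must be in every candidate key.
{A, C}⁺ = {A, B, C, D, E} — all of the relation — so {A, C} is a candidate key.
{C, D}⁺ = {A, B, C, D, E} — all of the relation — so {C, D} is a candidate key.
{C, E}⁺ = {A, B, C, D, E} — all of the relation — so {C, E} is a candidate key.
No proper subset of any of these is a key, and no other minimal superkey exists.

{A, C}, {C, D}, {C, E}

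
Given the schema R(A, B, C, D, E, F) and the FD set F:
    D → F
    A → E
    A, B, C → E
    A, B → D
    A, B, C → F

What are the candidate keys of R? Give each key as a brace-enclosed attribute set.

{A, B, C}

No FD produces {A, B, C}, so they must be in every candidate key.
{A, B, C} is a candidate key since {A, B, C}⁺ = {A, B, C, D, E, F} covers every attribute.
No smaller or unrelated set reaches every attribute, so there are no other keys.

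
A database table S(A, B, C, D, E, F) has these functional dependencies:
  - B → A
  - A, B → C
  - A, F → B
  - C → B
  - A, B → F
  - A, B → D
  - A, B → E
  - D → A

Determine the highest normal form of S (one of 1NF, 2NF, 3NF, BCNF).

Candidate keys: {A, F}, {B}, {C}, {D, F}. Prime attributes: {A, B, C, D, F}.
D → A breaks BCNF: {D}⁺ = {A, D}, so {D} is not a superkey.
Since {A} ⊆ prime attributes and every other non-superkey FD also has a prime right side, the schema is in 3NF.

3NF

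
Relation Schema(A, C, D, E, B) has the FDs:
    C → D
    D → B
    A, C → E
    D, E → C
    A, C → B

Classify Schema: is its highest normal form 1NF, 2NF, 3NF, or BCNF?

Candidate keys: {A, C}, {A, D, E}. Prime attributes: {A, C, D, E}.
C → D: {C}⁺ = {B, C, D}, which is not all of the attributes, so the left side is not a superkey — BCNF is violated.
D → B has non-prime {B} on the right and a non-superkey on the left, so 3NF fails.
Since {C} ⊂ {A, C} and {C}⁺ ⊇ {B} with {B} non-prime, there is a partial dependency; 2NF fails.

1NF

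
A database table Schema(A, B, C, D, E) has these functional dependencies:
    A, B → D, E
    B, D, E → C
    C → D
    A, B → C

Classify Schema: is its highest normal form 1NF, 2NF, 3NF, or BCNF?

Candidate key: {A, B}. Prime attributes: {A, B}.
B, D, E → C: {B, D, E}⁺ = {B, C, D, E}, which is not all of the attributes, so the left side is not a superkey — BCNF is violated.
Because {C} is non-prime and the left side of B, D, E → C is not a superkey, the relation is not in 3NF.
No non-prime attribute depends on a proper subset of any candidate key, so 2NF holds.

2NF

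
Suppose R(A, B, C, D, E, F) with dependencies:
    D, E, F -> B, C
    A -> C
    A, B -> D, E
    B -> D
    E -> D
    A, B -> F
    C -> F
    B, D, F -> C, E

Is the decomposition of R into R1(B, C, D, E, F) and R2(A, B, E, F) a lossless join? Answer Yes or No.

Yes

The shared attributes are {B, E, F} and {B, E, F}⁺ = {B, C, D, E, F}.
This includes all of R1, so the common attributes are a superkey of R1 — the join is lossless.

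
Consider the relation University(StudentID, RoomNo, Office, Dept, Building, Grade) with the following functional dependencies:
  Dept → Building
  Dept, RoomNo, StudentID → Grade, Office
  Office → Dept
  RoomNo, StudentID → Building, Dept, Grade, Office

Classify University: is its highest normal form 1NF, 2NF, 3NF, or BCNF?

2NF

Candidate key: {RoomNo, StudentID}. Prime attributes: {RoomNo, StudentID}.
Dept → Building: {Dept}⁺ = {Building, Dept}, which is not all of the attributes, so the left side is not a superkey — BCNF is violated.
Dept → Building has non-prime {Building} on the right and a non-superkey on the left, so 3NF fails.
Checking every proper subset of each key, none determines a non-prime attribute — 2NF is satisfied.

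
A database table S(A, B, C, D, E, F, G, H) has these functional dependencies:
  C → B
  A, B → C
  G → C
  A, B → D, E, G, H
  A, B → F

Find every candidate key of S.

{A, B}, {A, C}, {A, G}

{A} never appears on the right of any FD, so every key must include it.
{A, B} is a candidate key since {A, B}⁺ = {A, B, C, D, E, F, G, H} covers every attribute.
{A, C} is a candidate key since {A, C}⁺ = {A, B, C, D, E, F, G, H} covers every attribute.
{A, G} is a candidate key since {A, G}⁺ = {A, B, C, D, E, F, G, H} covers every attribute.
Any other superkey properly contains one of these, so there are no further candidate keys.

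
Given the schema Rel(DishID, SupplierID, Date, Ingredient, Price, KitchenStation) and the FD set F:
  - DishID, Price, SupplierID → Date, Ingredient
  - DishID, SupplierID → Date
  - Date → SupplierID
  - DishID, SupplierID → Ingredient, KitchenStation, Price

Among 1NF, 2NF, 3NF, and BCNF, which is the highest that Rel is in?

3NF

Candidate keys: {Date, DishID}, {DishID, SupplierID}. Prime attributes: {Date, DishID, SupplierID}.
Date → SupplierID: {Date}⁺ = {Date, SupplierID}, which is not all of the attributes, so the left side is not a superkey — BCNF is violated.
But every attribute on its right side ({SupplierID}) is prime, and the same holds for every other non-superkey FD, so 3NF still holds.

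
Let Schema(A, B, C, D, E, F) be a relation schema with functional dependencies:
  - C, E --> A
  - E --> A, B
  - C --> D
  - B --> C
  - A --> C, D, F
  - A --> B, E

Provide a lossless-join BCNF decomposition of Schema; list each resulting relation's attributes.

Candidate keys of the original relation: {A}, {E}.
In {A, B, C, D, E, F}, {C} is not a superkey ({C}⁺ restricted to this set is {C, D}), so split on C --> D into {C, D} and {A, B, C, E, F}.
{C, D} has no BCNF violation.
In {A, B, C, E, F}, {B} is not a superkey ({B}⁺ restricted to this set is {B, C}), so split on B --> C into {B, C} and {A, B, E, F}.
{B, C} has no BCNF violation.
{A, B, E, F} has no BCNF violation.

{A, B, E, F}; {B, C}; {C, D}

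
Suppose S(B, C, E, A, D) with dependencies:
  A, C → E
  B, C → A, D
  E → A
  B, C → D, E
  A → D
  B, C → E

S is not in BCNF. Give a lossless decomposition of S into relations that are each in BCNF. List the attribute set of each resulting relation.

Candidate key of the original relation: {B, C}.
In {A, B, C, D, E}, {A, C} is not a superkey ({A, C}⁺ restricted to this set is {A, C, D, E}), so split on A, C → D, E into {A, C, D, E} and {A, B, C}.
In {A, C, D, E}, {E} is not a superkey ({E}⁺ restricted to this set is {A, D, E}), so split on E → A, D into {A, D, E} and {C, E}.
In {A, D, E}, {A} is not a superkey ({A}⁺ restricted to this set is {A, D}), so split on A → D into {A, D} and {A, E}.
{A, D} has no BCNF violation.
{A, E} has no BCNF violation.
{C, E} has no BCNF violation.
{A, B, C} has no BCNF violation.

{A, B, C}; {A, D}; {A, E}; {C, E}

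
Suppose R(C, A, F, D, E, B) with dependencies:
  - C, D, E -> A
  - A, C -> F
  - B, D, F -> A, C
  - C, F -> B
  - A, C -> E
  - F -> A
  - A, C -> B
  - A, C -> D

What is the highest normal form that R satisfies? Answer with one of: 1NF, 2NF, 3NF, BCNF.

Candidate keys: {A, C}, {B, D, F}, {C, D, E}, {C, F}. Prime attributes: {A, B, C, D, E, F}.
F -> A breaks BCNF: {F}⁺ = {A, F}, so {F} is not a superkey.
But every attribute on its right side ({A}) is prime, and the same holds for every other non-superkey FD, so 3NF still holds.

3NF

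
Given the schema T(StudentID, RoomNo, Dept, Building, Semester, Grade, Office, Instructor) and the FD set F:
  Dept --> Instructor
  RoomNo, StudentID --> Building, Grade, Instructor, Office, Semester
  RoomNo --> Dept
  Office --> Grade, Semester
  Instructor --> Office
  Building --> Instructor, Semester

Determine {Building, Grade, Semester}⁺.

{Building, Grade, Instructor, Office, Semester}

Start with {Building, Grade, Semester}.
Building --> Instructor, Semester applies; add {Instructor} → now {Building, Grade, Instructor, Semester}.
Instructor --> Office applies; add {Office} → now {Building, Grade, Instructor, Office, Semester}.
No further FD applies.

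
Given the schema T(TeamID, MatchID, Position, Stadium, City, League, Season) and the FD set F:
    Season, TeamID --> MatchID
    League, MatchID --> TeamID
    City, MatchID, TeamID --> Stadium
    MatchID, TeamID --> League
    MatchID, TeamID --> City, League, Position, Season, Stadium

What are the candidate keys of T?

{League, MatchID}, {MatchID, TeamID}, {Season, TeamID}

{League, MatchID}⁺ = {City, League, MatchID, Position, Season, Stadium, TeamID}, which is every attribute, so {League, MatchID} is a candidate key.
{MatchID, TeamID}⁺ = {City, League, MatchID, Position, Season, Stadium, TeamID}, which is every attribute, so {MatchID, TeamID} is a candidate key.
{Season, TeamID}⁺ = {City, League, MatchID, Position, Season, Stadium, TeamID}, which is every attribute, so {Season, TeamID} is a candidate key.
No proper subset of any of these is a key, and no other minimal superkey exists.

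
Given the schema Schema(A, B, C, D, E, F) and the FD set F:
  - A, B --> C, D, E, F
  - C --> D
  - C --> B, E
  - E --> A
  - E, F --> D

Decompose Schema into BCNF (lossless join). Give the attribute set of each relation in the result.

Candidate keys of the original relation: {A, B}, {B, E}, {C}.
{A, B, C, D, E, F}: {E} determines {A, E} here but is not a superkey — split on E --> A, giving {A, E} and {B, C, D, E, F}.
{A, E} has no BCNF violation.
{B, C, D, E, F}: {E, F} determines {D, E, F} here but is not a superkey — split on E, F --> D, giving {D, E, F} and {B, C, E, F}.
{D, E, F} has no BCNF violation.
{B, C, E, F} has no BCNF violation.

{A, E}; {B, C, E, F}; {D, E, F}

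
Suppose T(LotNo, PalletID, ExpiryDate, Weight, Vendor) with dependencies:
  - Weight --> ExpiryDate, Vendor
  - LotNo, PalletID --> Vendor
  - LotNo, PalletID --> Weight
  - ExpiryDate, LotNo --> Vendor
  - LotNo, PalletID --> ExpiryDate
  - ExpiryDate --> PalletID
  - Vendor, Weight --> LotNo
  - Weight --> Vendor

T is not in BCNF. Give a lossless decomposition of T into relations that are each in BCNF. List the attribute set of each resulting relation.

{ExpiryDate, LotNo, Vendor, Weight}; {ExpiryDate, PalletID}

Candidate keys of the original relation: {ExpiryDate, LotNo}, {LotNo, PalletID}, {Weight}.
Within {ExpiryDate, LotNo, PalletID, Vendor, Weight}: {ExpiryDate}⁺ ∩ {ExpiryDate, LotNo, PalletID, Vendor, Weight} = {ExpiryDate, PalletID}, not the whole set, so ExpiryDate --> PalletID violates BCNF; decompose into {ExpiryDate, PalletID} and {ExpiryDate, LotNo, Vendor, Weight}.
{ExpiryDate, PalletID} has no BCNF violation.
{ExpiryDate, LotNo, Vendor, Weight} has no BCNF violation.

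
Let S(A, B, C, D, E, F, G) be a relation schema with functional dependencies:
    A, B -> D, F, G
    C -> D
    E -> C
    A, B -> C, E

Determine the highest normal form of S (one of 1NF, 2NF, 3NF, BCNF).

Candidate key: {A, B}. Prime attributes: {A, B}.
For C -> D we have {C}⁺ = {C, D}; {C} is not a superkey, so BCNF fails.
Because {D} is non-prime and the left side of C -> D is not a superkey, the relation is not in 3NF.
Checking every proper subset of each key, none determines a non-prime attribute — 2NF is satisfied.

2NF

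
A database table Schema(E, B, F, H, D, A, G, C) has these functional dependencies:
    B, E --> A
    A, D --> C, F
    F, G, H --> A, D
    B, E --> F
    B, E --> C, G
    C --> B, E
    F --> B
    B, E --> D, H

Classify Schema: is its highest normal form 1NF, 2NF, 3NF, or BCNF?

Candidate keys: {A, D}, {B, E}, {C}, {E, F}, {F, G, H}. Prime attributes: {A, B, C, D, E, F, G, H}.
F --> B breaks BCNF: {F}⁺ = {B, F}, so {F} is not a superkey.
Since {B} ⊆ prime attributes and every other non-superkey FD also has a prime right side, the schema is in 3NF.

3NF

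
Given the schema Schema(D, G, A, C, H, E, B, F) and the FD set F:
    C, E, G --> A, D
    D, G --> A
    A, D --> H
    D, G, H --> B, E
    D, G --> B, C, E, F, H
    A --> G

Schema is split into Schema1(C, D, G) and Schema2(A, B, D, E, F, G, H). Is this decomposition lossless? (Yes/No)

Common attributes: {D, G}; their closure is {A, B, C, D, E, F, G, H}.
This includes all of Schema1, so the common attributes are a superkey of Schema1 — the join is lossless.

Yes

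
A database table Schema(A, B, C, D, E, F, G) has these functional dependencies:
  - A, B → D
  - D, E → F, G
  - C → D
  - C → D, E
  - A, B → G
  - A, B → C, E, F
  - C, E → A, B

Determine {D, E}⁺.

{D, E, F, G}

Start with {D, E}.
D, E → F, G applies; add {F, G} → now {D, E, F, G}.
No further FD applies.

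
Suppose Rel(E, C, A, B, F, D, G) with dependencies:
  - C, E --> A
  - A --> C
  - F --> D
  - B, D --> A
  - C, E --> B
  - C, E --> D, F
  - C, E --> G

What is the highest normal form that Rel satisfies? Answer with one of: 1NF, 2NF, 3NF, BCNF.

Candidate keys: {A, E}, {B, D, E}, {B, E, F}, {C, E}. Prime attributes: {A, B, C, D, E, F}.
A --> C: {A}⁺ = {A, C}, which is not all of the attributes, so the left side is not a superkey — BCNF is violated.
But every attribute on its right side ({C}) is prime, and the same holds for every other non-superkey FD, so 3NF still holds.

3NF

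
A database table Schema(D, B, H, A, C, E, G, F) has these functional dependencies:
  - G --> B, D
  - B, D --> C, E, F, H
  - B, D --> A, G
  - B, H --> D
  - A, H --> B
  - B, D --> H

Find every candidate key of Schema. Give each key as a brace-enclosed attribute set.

{G} is a candidate key since {G}⁺ = {A, B, C, D, E, F, G, H} covers every attribute.
{A, H} is a candidate key since {A, H}⁺ = {A, B, C, D, E, F, G, H} covers every attribute.
{B, D} is a candidate key since {B, D}⁺ = {A, B, C, D, E, F, G, H} covers every attribute.
{B, H} is a candidate key since {B, H}⁺ = {A, B, C, D, E, F, G, H} covers every attribute.
No proper subset of any of these is a key, and no other minimal superkey exists.

{A, H}, {B, D}, {B, H}, {G}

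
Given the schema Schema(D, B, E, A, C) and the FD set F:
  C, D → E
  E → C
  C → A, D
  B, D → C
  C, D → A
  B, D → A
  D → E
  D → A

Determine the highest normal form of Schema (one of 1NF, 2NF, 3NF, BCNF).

1NF

Candidate keys: {B, C}, {B, D}, {B, E}. Prime attributes: {B, C, D, E}.
For C, D → E we have {C, D}⁺ = {A, C, D, E}; {C, D} is not a superkey, so BCNF fails.
Because {A} is non-prime and the left side of C → A, D is not a superkey, the relation is not in 3NF.
Since {C} ⊂ {B, C} and {C}⁺ ⊇ {A} with {A} non-prime, there is a partial dependency; 2NF fails.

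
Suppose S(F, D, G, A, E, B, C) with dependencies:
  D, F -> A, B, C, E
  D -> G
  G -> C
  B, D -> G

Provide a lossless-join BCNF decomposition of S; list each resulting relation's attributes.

Candidate key of the original relation: {D, F}.
In {A, B, C, D, E, F, G}, {D} is not a superkey ({D}⁺ restricted to this set is {C, D, G}), so split on D -> C, G into {C, D, G} and {A, B, D, E, F}.
In {C, D, G}, {G} is not a superkey ({G}⁺ restricted to this set is {C, G}), so split on G -> C into {C, G} and {D, G}.
{C, G} is in BCNF.
{D, G} is in BCNF.
{A, B, D, E, F} is in BCNF.

{A, B, D, E, F}; {C, G}; {D, G}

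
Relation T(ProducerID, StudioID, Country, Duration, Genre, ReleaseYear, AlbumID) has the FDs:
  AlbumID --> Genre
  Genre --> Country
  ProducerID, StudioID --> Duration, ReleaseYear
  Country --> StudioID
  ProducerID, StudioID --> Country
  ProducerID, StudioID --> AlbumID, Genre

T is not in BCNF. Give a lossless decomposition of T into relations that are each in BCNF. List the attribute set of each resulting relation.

{AlbumID, Duration, ProducerID, ReleaseYear}; {AlbumID, Genre}; {Country, Genre}; {Country, StudioID}

Candidate keys of the original relation: {AlbumID, ProducerID}, {Country, ProducerID}, {Genre, ProducerID}, {ProducerID, StudioID}.
{AlbumID, Country, Duration, Genre, ProducerID, ReleaseYear, StudioID}: {AlbumID} determines {AlbumID, Country, Genre, StudioID} here but is not a superkey — split on AlbumID --> Country, Genre, StudioID, giving {AlbumID, Country, Genre, StudioID} and {AlbumID, Duration, ProducerID, ReleaseYear}.
{AlbumID, Country, Genre, StudioID}: {Genre} determines {Country, Genre, StudioID} here but is not a superkey — split on Genre --> Country, StudioID, giving {Country, Genre, StudioID} and {AlbumID, Genre}.
{Country, Genre, StudioID}: {Country} determines {Country, StudioID} here but is not a superkey — split on Country --> StudioID, giving {Country, StudioID} and {Country, Genre}.
{Country, StudioID} has no BCNF violation.
{Country, Genre} has no BCNF violation.
{AlbumID, Genre} has no BCNF violation.
{AlbumID, Duration, ProducerID, ReleaseYear} has no BCNF violation.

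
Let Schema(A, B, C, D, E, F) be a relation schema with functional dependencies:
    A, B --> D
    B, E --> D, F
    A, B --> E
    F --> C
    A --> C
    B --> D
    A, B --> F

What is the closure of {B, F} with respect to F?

Start with {B, F}.
F --> C applies; add {C} → now {B, C, F}.
B --> D applies; add {D} → now {B, C, D, F}.
No further FD applies.

{B, C, D, F}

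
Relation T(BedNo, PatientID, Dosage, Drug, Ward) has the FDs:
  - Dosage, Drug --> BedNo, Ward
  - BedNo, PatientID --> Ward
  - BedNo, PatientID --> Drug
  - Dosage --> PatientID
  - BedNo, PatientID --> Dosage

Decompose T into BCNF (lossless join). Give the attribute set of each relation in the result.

Candidate keys of the original relation: {BedNo, Dosage}, {BedNo, PatientID}, {Dosage, Drug}.
{BedNo, Dosage, Drug, PatientID, Ward}: {Dosage} determines {Dosage, PatientID} here but is not a superkey — split on Dosage --> PatientID, giving {Dosage, PatientID} and {BedNo, Dosage, Drug, Ward}.
{Dosage, PatientID} has no BCNF violation.
{BedNo, Dosage, Drug, Ward} has no BCNF violation.

{BedNo, Dosage, Drug, Ward}; {Dosage, PatientID}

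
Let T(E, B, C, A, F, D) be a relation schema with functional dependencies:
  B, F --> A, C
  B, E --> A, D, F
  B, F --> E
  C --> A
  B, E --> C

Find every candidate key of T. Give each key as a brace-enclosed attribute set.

{B, E}, {B, F}

{B} never appears on the right of any FD, so every key must include it.
Closure of {B, E} is {A, B, C, D, E, F}, the whole schema; {B, E} is a candidate key.
Closure of {B, F} is {A, B, C, D, E, F}, the whole schema; {B, F} is a candidate key.
Any other superkey properly contains one of these, so there are no further candidate keys.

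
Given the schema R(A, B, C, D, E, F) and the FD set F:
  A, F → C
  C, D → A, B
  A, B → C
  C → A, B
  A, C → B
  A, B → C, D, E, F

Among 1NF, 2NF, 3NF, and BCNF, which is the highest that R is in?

Candidate keys: {A, B}, {A, F}, {C}. Prime attributes: {A, B, C, F}.
Each dependency's left side is a superkey — BCNF holds.

BCNF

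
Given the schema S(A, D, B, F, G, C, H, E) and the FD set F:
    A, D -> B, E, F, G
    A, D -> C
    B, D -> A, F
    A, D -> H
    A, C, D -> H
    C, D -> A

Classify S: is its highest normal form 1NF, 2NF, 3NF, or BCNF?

Candidate keys: {A, D}, {B, D}, {C, D}. Prime attributes: {A, B, C, D}.
Each dependency's left side is a superkey — BCNF holds.

BCNF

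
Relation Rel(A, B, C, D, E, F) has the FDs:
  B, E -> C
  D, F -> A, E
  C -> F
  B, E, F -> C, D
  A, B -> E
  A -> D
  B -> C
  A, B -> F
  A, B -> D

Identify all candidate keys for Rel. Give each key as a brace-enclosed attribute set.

No FD produces {B}, so it must be in every candidate key.
Closure of {A, B} is {A, B, C, D, E, F}, the whole schema; {A, B} is a candidate key.
Closure of {B, D} is {A, B, C, D, E, F}, the whole schema; {B, D} is a candidate key.
Closure of {B, E} is {A, B, C, D, E, F}, the whole schema; {B, E} is a candidate key.
No proper subset of any of these is a key, and no other minimal superkey exists.

{A, B}, {B, D}, {B, E}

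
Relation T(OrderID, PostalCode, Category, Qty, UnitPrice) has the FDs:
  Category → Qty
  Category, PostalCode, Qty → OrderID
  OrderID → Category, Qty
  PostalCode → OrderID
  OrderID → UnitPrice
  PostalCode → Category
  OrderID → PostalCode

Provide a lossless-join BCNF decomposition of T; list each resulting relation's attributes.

Candidate keys of the original relation: {OrderID}, {PostalCode}.
{Category, OrderID, PostalCode, Qty, UnitPrice}: {Category} determines {Category, Qty} here but is not a superkey — split on Category → Qty, giving {Category, Qty} and {Category, OrderID, PostalCode, UnitPrice}.
{Category, Qty} is in BCNF.
{Category, OrderID, PostalCode, UnitPrice} is in BCNF.

{Category, OrderID, PostalCode, UnitPrice}; {Category, Qty}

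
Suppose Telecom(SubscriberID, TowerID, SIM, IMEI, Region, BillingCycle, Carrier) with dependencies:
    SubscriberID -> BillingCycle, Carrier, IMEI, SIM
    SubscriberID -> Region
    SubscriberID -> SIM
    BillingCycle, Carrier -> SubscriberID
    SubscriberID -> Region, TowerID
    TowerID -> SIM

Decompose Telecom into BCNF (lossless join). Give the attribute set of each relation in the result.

{BillingCycle, Carrier, IMEI, Region, SubscriberID, TowerID}; {SIM, TowerID}

Candidate keys of the original relation: {BillingCycle, Carrier}, {SubscriberID}.
In {BillingCycle, Carrier, IMEI, Region, SIM, SubscriberID, TowerID}, {TowerID} is not a superkey ({TowerID}⁺ restricted to this set is {SIM, TowerID}), so split on TowerID -> SIM into {SIM, TowerID} and {BillingCycle, Carrier, IMEI, Region, SubscriberID, TowerID}.
{SIM, TowerID}: every determinant is a superkey — BCNF.
{BillingCycle, Carrier, IMEI, Region, SubscriberID, TowerID}: every determinant is a superkey — BCNF.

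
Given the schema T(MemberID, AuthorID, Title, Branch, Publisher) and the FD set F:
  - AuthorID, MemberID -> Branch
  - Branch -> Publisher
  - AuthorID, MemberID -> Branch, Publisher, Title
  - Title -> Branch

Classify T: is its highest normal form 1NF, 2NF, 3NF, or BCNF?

2NF

Candidate key: {AuthorID, MemberID}. Prime attributes: {AuthorID, MemberID}.
Branch -> Publisher breaks BCNF: {Branch}⁺ = {Branch, Publisher}, so {Branch} is not a superkey.
Branch -> Publisher has non-prime {Publisher} on the right and a non-superkey on the left, so 3NF fails.
Checking every proper subset of each key, none determines a non-prime attribute — 2NF is satisfied.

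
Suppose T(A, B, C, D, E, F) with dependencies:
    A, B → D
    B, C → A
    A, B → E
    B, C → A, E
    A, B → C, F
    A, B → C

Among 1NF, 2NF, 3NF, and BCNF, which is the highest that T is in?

BCNF

Candidate keys: {A, B}, {B, C}. Prime attributes: {A, B, C}.
The left-hand side of every FD is a superkey, so BCNF is satisfied.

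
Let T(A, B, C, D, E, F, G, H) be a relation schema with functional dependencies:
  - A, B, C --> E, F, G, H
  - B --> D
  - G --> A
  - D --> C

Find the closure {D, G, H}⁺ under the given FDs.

Start with {D, G, H}.
G --> A applies; add {A} → now {A, D, G, H}.
D --> C applies; add {C} → now {A, C, D, G, H}.
No further FD applies.

{A, C, D, G, H}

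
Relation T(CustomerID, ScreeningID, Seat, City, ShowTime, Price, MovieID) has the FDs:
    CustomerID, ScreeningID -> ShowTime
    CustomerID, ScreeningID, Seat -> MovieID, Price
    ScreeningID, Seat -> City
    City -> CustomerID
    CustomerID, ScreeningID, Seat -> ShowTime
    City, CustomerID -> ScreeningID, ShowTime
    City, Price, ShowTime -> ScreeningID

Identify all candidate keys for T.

No FD produces {Seat}, so it must be in every candidate key.
Closure of {City, Seat} is {City, CustomerID, MovieID, Price, ScreeningID, Seat, ShowTime}, the whole schema; {City, Seat} is a candidate key.
Closure of {ScreeningID, Seat} is {City, CustomerID, MovieID, Price, ScreeningID, Seat, ShowTime}, the whole schema; {ScreeningID, Seat} is a candidate key.
Any other superkey properly contains one of these, so there are no further candidate keys.

{City, Seat}, {ScreeningID, Seat}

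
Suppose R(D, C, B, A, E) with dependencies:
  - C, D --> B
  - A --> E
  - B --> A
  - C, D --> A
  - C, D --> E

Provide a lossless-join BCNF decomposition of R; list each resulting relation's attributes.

{A, B}; {A, E}; {B, C, D}

Candidate key of the original relation: {C, D}.
Within {A, B, C, D, E}: {A}⁺ ∩ {A, B, C, D, E} = {A, E}, not the whole set, so A --> E violates BCNF; decompose into {A, E} and {A, B, C, D}.
{A, E} is in BCNF.
Within {A, B, C, D}: {B}⁺ ∩ {A, B, C, D} = {A, B}, not the whole set, so B --> A violates BCNF; decompose into {A, B} and {B, C, D}.
{A, B} is in BCNF.
{B, C, D} is in BCNF.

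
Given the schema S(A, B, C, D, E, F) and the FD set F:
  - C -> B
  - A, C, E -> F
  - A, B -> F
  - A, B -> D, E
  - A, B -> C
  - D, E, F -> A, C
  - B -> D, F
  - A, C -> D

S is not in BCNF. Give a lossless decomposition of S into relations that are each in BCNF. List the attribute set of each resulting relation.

{A, C, E}; {B, C}; {B, D, F}

Candidate keys of the original relation: {A, B}, {A, C}, {B, E}, {C, E}, {D, E, F}.
{A, B, C, D, E, F}: {C} determines {B, C, D, F} here but is not a superkey — split on C -> B, D, F, giving {B, C, D, F} and {A, C, E}.
{B, C, D, F}: {B} determines {B, D, F} here but is not a superkey — split on B -> D, F, giving {B, D, F} and {B, C}.
{B, D, F} is in BCNF.
{B, C} is in BCNF.
{A, C, E} is in BCNF.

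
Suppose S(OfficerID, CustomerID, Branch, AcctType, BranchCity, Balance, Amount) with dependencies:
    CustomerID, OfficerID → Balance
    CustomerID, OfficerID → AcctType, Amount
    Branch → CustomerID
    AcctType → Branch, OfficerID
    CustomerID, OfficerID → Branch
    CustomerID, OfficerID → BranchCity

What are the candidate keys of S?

{AcctType}, {Branch, OfficerID}, {CustomerID, OfficerID}

{AcctType}⁺ = {AcctType, Amount, Balance, Branch, BranchCity, CustomerID, OfficerID} — all of the relation — so {AcctType} is a candidate key.
{Branch, OfficerID}⁺ = {AcctType, Amount, Balance, Branch, BranchCity, CustomerID, OfficerID} — all of the relation — so {Branch, OfficerID} is a candidate key.
{CustomerID, OfficerID}⁺ = {AcctType, Amount, Balance, Branch, BranchCity, CustomerID, OfficerID} — all of the relation — so {CustomerID, OfficerID} is a candidate key.
No proper subset of any of these is a key, and no other minimal superkey exists.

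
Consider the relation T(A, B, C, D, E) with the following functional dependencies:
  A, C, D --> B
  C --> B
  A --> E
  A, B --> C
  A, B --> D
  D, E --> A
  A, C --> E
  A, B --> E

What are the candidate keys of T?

Closure of {A, B} is {A, B, C, D, E}, the whole schema; {A, B} is a candidate key.
Closure of {A, C} is {A, B, C, D, E}, the whole schema; {A, C} is a candidate key.
Closure of {B, D, E} is {A, B, C, D, E}, the whole schema; {B, D, E} is a candidate key.
Closure of {C, D, E} is {A, B, C, D, E}, the whole schema; {C, D, E} is a candidate key.
No proper subset of any of these is a key, and no other minimal superkey exists.

{A, B}, {A, C}, {B, D, E}, {C, D, E}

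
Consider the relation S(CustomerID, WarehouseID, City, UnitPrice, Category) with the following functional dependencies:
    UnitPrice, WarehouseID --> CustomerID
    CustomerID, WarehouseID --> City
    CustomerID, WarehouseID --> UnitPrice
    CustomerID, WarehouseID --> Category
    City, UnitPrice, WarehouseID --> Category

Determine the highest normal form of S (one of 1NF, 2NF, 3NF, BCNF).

BCNF

Candidate keys: {CustomerID, WarehouseID}, {UnitPrice, WarehouseID}. Prime attributes: {CustomerID, UnitPrice, WarehouseID}.
The left-hand side of every FD is a superkey, so BCNF is satisfied.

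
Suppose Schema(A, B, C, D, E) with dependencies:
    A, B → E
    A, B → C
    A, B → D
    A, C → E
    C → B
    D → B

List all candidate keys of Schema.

No FD produces {A}, so it must be in every candidate key.
{A, B}⁺ = {A, B, C, D, E}, which is every attribute, so {A, B} is a candidate key.
{A, C}⁺ = {A, B, C, D, E}, which is every attribute, so {A, C} is a candidate key.
{A, D}⁺ = {A, B, C, D, E}, which is every attribute, so {A, D} is a candidate key.
Any other superkey properly contains one of these, so there are no further candidate keys.

{A, B}, {A, C}, {A, D}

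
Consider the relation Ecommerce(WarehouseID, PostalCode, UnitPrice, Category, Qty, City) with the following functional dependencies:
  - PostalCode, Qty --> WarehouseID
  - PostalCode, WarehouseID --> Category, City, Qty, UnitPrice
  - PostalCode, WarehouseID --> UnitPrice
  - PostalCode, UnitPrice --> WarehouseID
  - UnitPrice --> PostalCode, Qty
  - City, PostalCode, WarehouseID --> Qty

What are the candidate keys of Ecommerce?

{UnitPrice} is a candidate key since {UnitPrice}⁺ = {Category, City, PostalCode, Qty, UnitPrice, WarehouseID} covers every attribute.
{PostalCode, Qty} is a candidate key since {PostalCode, Qty}⁺ = {Category, City, PostalCode, Qty, UnitPrice, WarehouseID} covers every attribute.
{PostalCode, WarehouseID} is a candidate key since {PostalCode, WarehouseID}⁺ = {Category, City, PostalCode, Qty, UnitPrice, WarehouseID} covers every attribute.
No proper subset of any of these is a key, and no other minimal superkey exists.

{PostalCode, Qty}, {PostalCode, WarehouseID}, {UnitPrice}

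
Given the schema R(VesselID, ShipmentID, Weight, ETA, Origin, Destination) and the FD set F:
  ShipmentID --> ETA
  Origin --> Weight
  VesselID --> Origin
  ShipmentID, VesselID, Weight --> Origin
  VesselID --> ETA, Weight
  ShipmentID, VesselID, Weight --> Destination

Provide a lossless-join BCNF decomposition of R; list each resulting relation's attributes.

Candidate key of the original relation: {ShipmentID, VesselID}.
In {Destination, ETA, Origin, ShipmentID, VesselID, Weight}, {ShipmentID} is not a superkey ({ShipmentID}⁺ restricted to this set is {ETA, ShipmentID}), so split on ShipmentID --> ETA into {ETA, ShipmentID} and {Destination, Origin, ShipmentID, VesselID, Weight}.
{ETA, ShipmentID}: every determinant is a superkey — BCNF.
In {Destination, Origin, ShipmentID, VesselID, Weight}, {Origin} is not a superkey ({Origin}⁺ restricted to this set is {Origin, Weight}), so split on Origin --> Weight into {Origin, Weight} and {Destination, Origin, ShipmentID, VesselID}.
{Origin, Weight}: every determinant is a superkey — BCNF.
In {Destination, Origin, ShipmentID, VesselID}, {VesselID} is not a superkey ({VesselID}⁺ restricted to this set is {Origin, VesselID}), so split on VesselID --> Origin into {Origin, VesselID} and {Destination, ShipmentID, VesselID}.
{Origin, VesselID}: every determinant is a superkey — BCNF.
{Destination, ShipmentID, VesselID}: every determinant is a superkey — BCNF.

{Destination, ShipmentID, VesselID}; {ETA, ShipmentID}; {Origin, VesselID}; {Origin, Weight}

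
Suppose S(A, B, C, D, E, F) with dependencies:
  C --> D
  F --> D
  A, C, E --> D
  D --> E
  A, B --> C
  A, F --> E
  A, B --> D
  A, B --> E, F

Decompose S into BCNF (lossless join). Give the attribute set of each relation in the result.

Candidate key of the original relation: {A, B}.
{A, B, C, D, E, F}: {C} determines {C, D, E} here but is not a superkey — split on C --> D, E, giving {C, D, E} and {A, B, C, F}.
{C, D, E}: {D} determines {D, E} here but is not a superkey — split on D --> E, giving {D, E} and {C, D}.
{D, E} is in BCNF.
{C, D} is in BCNF.
{A, B, C, F} is in BCNF.

{A, B, C, F}; {C, D}; {D, E}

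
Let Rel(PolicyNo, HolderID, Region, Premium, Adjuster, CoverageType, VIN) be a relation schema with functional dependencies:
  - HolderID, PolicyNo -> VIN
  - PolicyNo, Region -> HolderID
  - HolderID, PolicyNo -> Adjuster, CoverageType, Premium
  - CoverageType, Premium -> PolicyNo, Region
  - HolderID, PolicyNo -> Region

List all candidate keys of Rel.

{CoverageType, Premium}⁺ = {Adjuster, CoverageType, HolderID, PolicyNo, Premium, Region, VIN} — all of the relation — so {CoverageType, Premium} is a candidate key.
{HolderID, PolicyNo}⁺ = {Adjuster, CoverageType, HolderID, PolicyNo, Premium, Region, VIN} — all of the relation — so {HolderID, PolicyNo} is a candidate key.
{PolicyNo, Region}⁺ = {Adjuster, CoverageType, HolderID, PolicyNo, Premium, Region, VIN} — all of the relation — so {PolicyNo, Region} is a candidate key.
No proper subset of any of these is a key, and no other minimal superkey exists.

{CoverageType, Premium}, {HolderID, PolicyNo}, {PolicyNo, Region}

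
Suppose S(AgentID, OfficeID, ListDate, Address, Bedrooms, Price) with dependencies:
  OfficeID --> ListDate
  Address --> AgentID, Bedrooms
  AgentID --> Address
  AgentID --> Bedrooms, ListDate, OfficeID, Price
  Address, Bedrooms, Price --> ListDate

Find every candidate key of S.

{Address}, {AgentID}

{Address}⁺ = {Address, AgentID, Bedrooms, ListDate, OfficeID, Price} — all of the relation — so {Address} is a candidate key.
{AgentID}⁺ = {Address, AgentID, Bedrooms, ListDate, OfficeID, Price} — all of the relation — so {AgentID} is a candidate key.
Any other superkey properly contains one of these, so there are no further candidate keys.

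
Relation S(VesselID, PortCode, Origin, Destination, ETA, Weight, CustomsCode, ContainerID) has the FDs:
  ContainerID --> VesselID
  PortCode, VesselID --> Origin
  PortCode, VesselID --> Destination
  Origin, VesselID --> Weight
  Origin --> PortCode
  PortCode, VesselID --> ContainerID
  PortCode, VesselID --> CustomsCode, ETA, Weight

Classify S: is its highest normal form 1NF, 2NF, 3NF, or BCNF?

3NF

Candidate keys: {ContainerID, Origin}, {ContainerID, PortCode}, {Origin, VesselID}, {PortCode, VesselID}. Prime attributes: {ContainerID, Origin, PortCode, VesselID}.
ContainerID --> VesselID breaks BCNF: {ContainerID}⁺ = {ContainerID, VesselID}, so {ContainerID} is not a superkey.
Since {VesselID} ⊆ prime attributes and every other non-superkey FD also has a prime right side, the schema is in 3NF.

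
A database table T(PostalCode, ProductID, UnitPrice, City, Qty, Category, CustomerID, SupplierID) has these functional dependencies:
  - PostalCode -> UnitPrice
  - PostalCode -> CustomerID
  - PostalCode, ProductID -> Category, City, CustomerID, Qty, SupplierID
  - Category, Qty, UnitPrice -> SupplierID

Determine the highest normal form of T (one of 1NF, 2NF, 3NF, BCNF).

Candidate key: {PostalCode, ProductID}. Prime attributes: {PostalCode, ProductID}.
PostalCode -> UnitPrice breaks BCNF: {PostalCode}⁺ = {CustomerID, PostalCode, UnitPrice}, so {PostalCode} is not a superkey.
PostalCode -> UnitPrice has non-prime {UnitPrice} on the right and a non-superkey on the left, so 3NF fails.
The proper key subset {PostalCode} of {PostalCode, ProductID} determines non-prime {CustomerID, UnitPrice}, so the relation is not even in 2NF.

1NF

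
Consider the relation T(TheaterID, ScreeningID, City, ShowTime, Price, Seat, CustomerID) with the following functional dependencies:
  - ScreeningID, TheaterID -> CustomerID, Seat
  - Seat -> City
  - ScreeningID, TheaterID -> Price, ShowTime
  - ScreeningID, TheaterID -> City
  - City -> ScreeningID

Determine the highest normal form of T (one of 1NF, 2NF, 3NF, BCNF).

Candidate keys: {City, TheaterID}, {ScreeningID, TheaterID}, {Seat, TheaterID}. Prime attributes: {City, ScreeningID, Seat, TheaterID}.
Seat -> City: {Seat}⁺ = {City, ScreeningID, Seat}, which is not all of the attributes, so the left side is not a superkey — BCNF is violated.
Its right-hand attributes {City} are all prime, as are those of every other non-superkey FD — the relation is in 3NF.

3NF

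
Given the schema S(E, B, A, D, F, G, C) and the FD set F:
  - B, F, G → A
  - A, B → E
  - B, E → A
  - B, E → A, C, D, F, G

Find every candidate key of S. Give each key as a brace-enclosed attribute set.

No FD produces {B}, so it must be in every candidate key.
{A, B}⁺ = {A, B, C, D, E, F, G}, which is every attribute, so {A, B} is a candidate key.
{B, E}⁺ = {A, B, C, D, E, F, G}, which is every attribute, so {B, E} is a candidate key.
{B, F, G}⁺ = {A, B, C, D, E, F, G}, which is every attribute, so {B, F, G} is a candidate key.
These are minimal and exhaustive — every other superkey contains one of them.

{A, B}, {B, E}, {B, F, G}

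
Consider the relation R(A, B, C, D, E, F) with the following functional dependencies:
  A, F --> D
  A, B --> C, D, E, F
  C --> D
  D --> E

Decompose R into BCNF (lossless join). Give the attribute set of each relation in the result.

Candidate key of the original relation: {A, B}.
{A, B, C, D, E, F}: {A, F} determines {A, D, E, F} here but is not a superkey — split on A, F --> D, E, giving {A, D, E, F} and {A, B, C, F}.
{A, D, E, F}: {D} determines {D, E} here but is not a superkey — split on D --> E, giving {D, E} and {A, D, F}.
{D, E} has no BCNF violation.
{A, D, F} has no BCNF violation.
{A, B, C, F} has no BCNF violation.

{A, B, C, F}; {A, D, F}; {D, E}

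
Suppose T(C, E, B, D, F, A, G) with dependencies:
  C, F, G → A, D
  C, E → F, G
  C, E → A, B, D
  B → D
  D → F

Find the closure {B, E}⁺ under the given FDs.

{B, D, E, F}

Start with {B, E}.
B → D applies; add {D} → now {B, D, E}.
D → F applies; add {F} → now {B, D, E, F}.
No further FD applies.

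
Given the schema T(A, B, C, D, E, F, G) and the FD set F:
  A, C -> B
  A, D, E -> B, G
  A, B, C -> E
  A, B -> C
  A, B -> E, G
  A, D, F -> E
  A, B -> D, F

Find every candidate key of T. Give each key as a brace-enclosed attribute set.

Attributes never on any right-hand side: {A} — every candidate key must contain it.
Closure of {A, B} is {A, B, C, D, E, F, G}, the whole schema; {A, B} is a candidate key.
Closure of {A, C} is {A, B, C, D, E, F, G}, the whole schema; {A, C} is a candidate key.
Closure of {A, D, E} is {A, B, C, D, E, F, G}, the whole schema; {A, D, E} is a candidate key.
Closure of {A, D, F} is {A, B, C, D, E, F, G}, the whole schema; {A, D, F} is a candidate key.
These are minimal and exhaustive — every other superkey contains one of them.

{A, B}, {A, C}, {A, D, E}, {A, D, F}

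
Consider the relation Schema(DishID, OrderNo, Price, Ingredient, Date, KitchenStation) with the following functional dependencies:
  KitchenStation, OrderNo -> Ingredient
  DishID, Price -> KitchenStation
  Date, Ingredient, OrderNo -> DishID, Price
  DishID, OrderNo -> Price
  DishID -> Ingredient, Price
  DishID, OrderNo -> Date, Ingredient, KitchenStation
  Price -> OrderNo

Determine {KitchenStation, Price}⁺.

Start with {KitchenStation, Price}.
Price -> OrderNo applies; add {OrderNo} → now {KitchenStation, OrderNo, Price}.
KitchenStation, OrderNo -> Ingredient applies; add {Ingredient} → now {Ingredient, KitchenStation, OrderNo, Price}.
No further FD applies.

{Ingredient, KitchenStation, OrderNo, Price}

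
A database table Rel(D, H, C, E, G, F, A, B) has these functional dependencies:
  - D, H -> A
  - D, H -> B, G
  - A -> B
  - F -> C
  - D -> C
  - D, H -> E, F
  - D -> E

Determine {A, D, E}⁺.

Start with {A, D, E}.
A -> B applies; add {B} → now {A, B, D, E}.
D -> C applies; add {C} → now {A, B, C, D, E}.
No further FD applies.

{A, B, C, D, E}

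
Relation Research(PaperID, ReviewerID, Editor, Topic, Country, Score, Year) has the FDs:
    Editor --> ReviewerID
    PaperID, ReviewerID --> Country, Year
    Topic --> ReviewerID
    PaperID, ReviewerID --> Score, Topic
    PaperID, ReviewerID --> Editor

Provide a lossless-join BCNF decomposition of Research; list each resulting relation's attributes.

{Country, Editor, PaperID, Score, Topic, Year}; {Editor, ReviewerID}

Candidate keys of the original relation: {Editor, PaperID}, {PaperID, ReviewerID}, {PaperID, Topic}.
In {Country, Editor, PaperID, ReviewerID, Score, Topic, Year}, {Editor} is not a superkey ({Editor}⁺ restricted to this set is {Editor, ReviewerID}), so split on Editor --> ReviewerID into {Editor, ReviewerID} and {Country, Editor, PaperID, Score, Topic, Year}.
{Editor, ReviewerID} is in BCNF.
{Country, Editor, PaperID, Score, Topic, Year} is in BCNF.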